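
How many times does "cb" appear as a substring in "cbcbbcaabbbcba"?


Searching for "cb" in "cbcbbcaabbbcba"
Scanning each position:
  Position 0: "cb" => MATCH
  Position 1: "bc" => no
  Position 2: "cb" => MATCH
  Position 3: "bb" => no
  Position 4: "bc" => no
  Position 5: "ca" => no
  Position 6: "aa" => no
  Position 7: "ab" => no
  Position 8: "bb" => no
  Position 9: "bb" => no
  Position 10: "bc" => no
  Position 11: "cb" => MATCH
  Position 12: "ba" => no
Total occurrences: 3

3


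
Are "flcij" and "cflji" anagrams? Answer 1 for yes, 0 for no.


Strings: "flcij", "cflji"
Sorted first:  cfijl
Sorted second: cfijl
Sorted forms match => anagrams

1


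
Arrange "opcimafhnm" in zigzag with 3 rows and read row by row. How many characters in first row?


Zigzag "opcimafhnm" into 3 rows:
Placing characters:
  'o' => row 0
  'p' => row 1
  'c' => row 2
  'i' => row 1
  'm' => row 0
  'a' => row 1
  'f' => row 2
  'h' => row 1
  'n' => row 0
  'm' => row 1
Rows:
  Row 0: "omn"
  Row 1: "piahm"
  Row 2: "cf"
First row length: 3

3


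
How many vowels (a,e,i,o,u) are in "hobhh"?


Input: hobhh
Checking each character:
  'h' at position 0: consonant
  'o' at position 1: vowel (running total: 1)
  'b' at position 2: consonant
  'h' at position 3: consonant
  'h' at position 4: consonant
Total vowels: 1

1


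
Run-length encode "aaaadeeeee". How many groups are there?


Input: aaaadeeeee
Scanning for consecutive runs:
  Group 1: 'a' x 4 (positions 0-3)
  Group 2: 'd' x 1 (positions 4-4)
  Group 3: 'e' x 5 (positions 5-9)
Total groups: 3

3


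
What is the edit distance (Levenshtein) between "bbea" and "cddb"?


Computing edit distance: "bbea" -> "cddb"
DP table:
           c    d    d    b
      0    1    2    3    4
  b   1    1    2    3    3
  b   2    2    2    3    3
  e   3    3    3    3    4
  a   4    4    4    4    4
Edit distance = dp[4][4] = 4

4


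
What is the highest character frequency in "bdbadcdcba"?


Input: bdbadcdcba
Character counts:
  'a': 2
  'b': 3
  'c': 2
  'd': 3
Maximum frequency: 3

3


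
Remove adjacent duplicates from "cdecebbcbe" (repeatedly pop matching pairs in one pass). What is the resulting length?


Input: cdecebbcbe
Stack-based adjacent duplicate removal:
  Read 'c': push. Stack: c
  Read 'd': push. Stack: cd
  Read 'e': push. Stack: cde
  Read 'c': push. Stack: cdec
  Read 'e': push. Stack: cdece
  Read 'b': push. Stack: cdeceb
  Read 'b': matches stack top 'b' => pop. Stack: cdece
  Read 'c': push. Stack: cdecec
  Read 'b': push. Stack: cdececb
  Read 'e': push. Stack: cdececbe
Final stack: "cdececbe" (length 8)

8


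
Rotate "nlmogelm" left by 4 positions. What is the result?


Input: "nlmogelm", rotate left by 4
First 4 characters: "nlmo"
Remaining characters: "gelm"
Concatenate remaining + first: "gelm" + "nlmo" = "gelmnlmo"

gelmnlmo


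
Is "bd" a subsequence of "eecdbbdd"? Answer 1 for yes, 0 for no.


Check if "bd" is a subsequence of "eecdbbdd"
Greedy scan:
  Position 0 ('e'): no match needed
  Position 1 ('e'): no match needed
  Position 2 ('c'): no match needed
  Position 3 ('d'): no match needed
  Position 4 ('b'): matches sub[0] = 'b'
  Position 5 ('b'): no match needed
  Position 6 ('d'): matches sub[1] = 'd'
  Position 7 ('d'): no match needed
All 2 characters matched => is a subsequence

1


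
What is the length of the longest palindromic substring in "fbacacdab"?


Input: "fbacacdab"
Checking substrings for palindromes:
  [2:5] "aca" (len 3) => palindrome
  [3:6] "cac" (len 3) => palindrome
Longest palindromic substring: "aca" with length 3

3


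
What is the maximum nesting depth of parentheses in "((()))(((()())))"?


Input: "((()))(((()())))"
Tracking depth:
  Position 0 '(': depth becomes 1
  Position 1 '(': depth becomes 2
  Position 2 '(': depth becomes 3
  Position 3 ')': depth becomes 2
  Position 4 ')': depth becomes 1
  Position 5 ')': depth becomes 0
  Position 6 '(': depth becomes 1
  Position 7 '(': depth becomes 2
  Position 8 '(': depth becomes 3
  Position 9 '(': depth becomes 4
  Position 10 ')': depth becomes 3
  Position 11 '(': depth becomes 4
  Position 12 ')': depth becomes 3
  Position 13 ')': depth becomes 2
  Position 14 ')': depth becomes 1
  Position 15 ')': depth becomes 0
Maximum depth reached: 4

4


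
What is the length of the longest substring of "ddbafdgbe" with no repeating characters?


Input: "ddbafdgbe"
Sliding window (track last position of each char):
  Position 0 ('d'): window [0,0] length 1 -- new best
  Position 1 ('d'): repeat (last at 0), move window start to 1
  Position 1 ('d'): window [1,1] length 1
  Position 2 ('b'): window [1,2] length 2 -- new best
  Position 3 ('a'): window [1,3] length 3 -- new best
  Position 4 ('f'): window [1,4] length 4 -- new best
  Position 5 ('d'): repeat (last at 1), move window start to 2
  Position 5 ('d'): window [2,5] length 4
  Position 6 ('g'): window [2,6] length 5 -- new best
  Position 7 ('b'): repeat (last at 2), move window start to 3
  Position 7 ('b'): window [3,7] length 5
  Position 8 ('e'): window [3,8] length 6 -- new best
Longest substring with no repeats: "afdgbe" with length 6

6


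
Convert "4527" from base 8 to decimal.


Input: "4527" in base 8
Positional expansion:
  Digit '4' (value 4) x 8^3 = 2048
  Digit '5' (value 5) x 8^2 = 320
  Digit '2' (value 2) x 8^1 = 16
  Digit '7' (value 7) x 8^0 = 7
Sum = 2391

2391


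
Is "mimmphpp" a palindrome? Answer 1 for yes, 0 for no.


Input: mimmphpp
Reversed: pphpmmim
  Compare pos 0 ('m') with pos 7 ('p'): MISMATCH
  Compare pos 1 ('i') with pos 6 ('p'): MISMATCH
  Compare pos 2 ('m') with pos 5 ('h'): MISMATCH
  Compare pos 3 ('m') with pos 4 ('p'): MISMATCH
Result: not a palindrome

0


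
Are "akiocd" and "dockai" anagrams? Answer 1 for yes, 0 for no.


Strings: "akiocd", "dockai"
Sorted first:  acdiko
Sorted second: acdiko
Sorted forms match => anagrams

1


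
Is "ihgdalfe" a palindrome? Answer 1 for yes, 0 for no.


Input: ihgdalfe
Reversed: efladghi
  Compare pos 0 ('i') with pos 7 ('e'): MISMATCH
  Compare pos 1 ('h') with pos 6 ('f'): MISMATCH
  Compare pos 2 ('g') with pos 5 ('l'): MISMATCH
  Compare pos 3 ('d') with pos 4 ('a'): MISMATCH
Result: not a palindrome

0


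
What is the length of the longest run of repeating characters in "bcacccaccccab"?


Input: "bcacccaccccab"
Scanning for longest run:
  Position 1 ('c'): new char, reset run to 1
  Position 2 ('a'): new char, reset run to 1
  Position 3 ('c'): new char, reset run to 1
  Position 4 ('c'): continues run of 'c', length=2
  Position 5 ('c'): continues run of 'c', length=3
  Position 6 ('a'): new char, reset run to 1
  Position 7 ('c'): new char, reset run to 1
  Position 8 ('c'): continues run of 'c', length=2
  Position 9 ('c'): continues run of 'c', length=3
  Position 10 ('c'): continues run of 'c', length=4
  Position 11 ('a'): new char, reset run to 1
  Position 12 ('b'): new char, reset run to 1
Longest run: 'c' with length 4

4


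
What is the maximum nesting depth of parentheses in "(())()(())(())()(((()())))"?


Input: "(())()(())(())()(((()())))"
Tracking depth:
  Position 0 '(': depth becomes 1
  Position 1 '(': depth becomes 2
  Position 2 ')': depth becomes 1
  Position 3 ')': depth becomes 0
  Position 4 '(': depth becomes 1
  Position 5 ')': depth becomes 0
  Position 6 '(': depth becomes 1
  Position 7 '(': depth becomes 2
  Position 8 ')': depth becomes 1
  Position 9 ')': depth becomes 0
  Position 10 '(': depth becomes 1
  Position 11 '(': depth becomes 2
  Position 12 ')': depth becomes 1
  Position 13 ')': depth becomes 0
  Position 14 '(': depth becomes 1
  Position 15 ')': depth becomes 0
  Position 16 '(': depth becomes 1
  Position 17 '(': depth becomes 2
  Position 18 '(': depth becomes 3
  Position 19 '(': depth becomes 4
  Position 20 ')': depth becomes 3
  Position 21 '(': depth becomes 4
  Position 22 ')': depth becomes 3
  Position 23 ')': depth becomes 2
  Position 24 ')': depth becomes 1
  Position 25 ')': depth becomes 0
Maximum depth reached: 4

4


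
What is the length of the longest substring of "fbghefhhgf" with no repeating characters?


Input: "fbghefhhgf"
Sliding window (track last position of each char):
  Position 0 ('f'): window [0,0] length 1 -- new best
  Position 1 ('b'): window [0,1] length 2 -- new best
  Position 2 ('g'): window [0,2] length 3 -- new best
  Position 3 ('h'): window [0,3] length 4 -- new best
  Position 4 ('e'): window [0,4] length 5 -- new best
  Position 5 ('f'): repeat (last at 0), move window start to 1
  Position 5 ('f'): window [1,5] length 5
  Position 6 ('h'): repeat (last at 3), move window start to 4
  Position 6 ('h'): window [4,6] length 3
  Position 7 ('h'): repeat (last at 6), move window start to 7
  Position 7 ('h'): window [7,7] length 1
  Position 8 ('g'): window [7,8] length 2
  Position 9 ('f'): window [7,9] length 3
Longest substring with no repeats: "fbghe" with length 5

5


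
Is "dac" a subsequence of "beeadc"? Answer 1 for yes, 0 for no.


Check if "dac" is a subsequence of "beeadc"
Greedy scan:
  Position 0 ('b'): no match needed
  Position 1 ('e'): no match needed
  Position 2 ('e'): no match needed
  Position 3 ('a'): no match needed
  Position 4 ('d'): matches sub[0] = 'd'
  Position 5 ('c'): no match needed
Only matched 1/3 characters => not a subsequence

0


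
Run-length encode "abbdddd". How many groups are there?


Input: abbdddd
Scanning for consecutive runs:
  Group 1: 'a' x 1 (positions 0-0)
  Group 2: 'b' x 2 (positions 1-2)
  Group 3: 'd' x 4 (positions 3-6)
Total groups: 3

3


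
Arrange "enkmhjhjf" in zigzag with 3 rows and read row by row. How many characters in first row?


Zigzag "enkmhjhjf" into 3 rows:
Placing characters:
  'e' => row 0
  'n' => row 1
  'k' => row 2
  'm' => row 1
  'h' => row 0
  'j' => row 1
  'h' => row 2
  'j' => row 1
  'f' => row 0
Rows:
  Row 0: "ehf"
  Row 1: "nmjj"
  Row 2: "kh"
First row length: 3

3


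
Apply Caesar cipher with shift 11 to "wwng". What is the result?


Caesar cipher: shift "wwng" by 11
  'w' (pos 22) + 11 = pos 7 = 'h'
  'w' (pos 22) + 11 = pos 7 = 'h'
  'n' (pos 13) + 11 = pos 24 = 'y'
  'g' (pos 6) + 11 = pos 17 = 'r'
Result: hhyr

hhyr


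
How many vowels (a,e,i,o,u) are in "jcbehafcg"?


Input: jcbehafcg
Checking each character:
  'j' at position 0: consonant
  'c' at position 1: consonant
  'b' at position 2: consonant
  'e' at position 3: vowel (running total: 1)
  'h' at position 4: consonant
  'a' at position 5: vowel (running total: 2)
  'f' at position 6: consonant
  'c' at position 7: consonant
  'g' at position 8: consonant
Total vowels: 2

2


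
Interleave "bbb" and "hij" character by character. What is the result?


Interleaving "bbb" and "hij":
  Position 0: 'b' from first, 'h' from second => "bh"
  Position 1: 'b' from first, 'i' from second => "bi"
  Position 2: 'b' from first, 'j' from second => "bj"
Result: bhbibj

bhbibj


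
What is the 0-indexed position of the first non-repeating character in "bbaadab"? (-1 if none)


Input: bbaadab
Character frequencies:
  'a': 3
  'b': 3
  'd': 1
Scanning left to right for freq == 1:
  Position 0 ('b'): freq=3, skip
  Position 1 ('b'): freq=3, skip
  Position 2 ('a'): freq=3, skip
  Position 3 ('a'): freq=3, skip
  Position 4 ('d'): unique! => answer = 4

4


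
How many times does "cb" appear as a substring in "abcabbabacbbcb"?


Searching for "cb" in "abcabbabacbbcb"
Scanning each position:
  Position 0: "ab" => no
  Position 1: "bc" => no
  Position 2: "ca" => no
  Position 3: "ab" => no
  Position 4: "bb" => no
  Position 5: "ba" => no
  Position 6: "ab" => no
  Position 7: "ba" => no
  Position 8: "ac" => no
  Position 9: "cb" => MATCH
  Position 10: "bb" => no
  Position 11: "bc" => no
  Position 12: "cb" => MATCH
Total occurrences: 2

2


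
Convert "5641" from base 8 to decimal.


Input: "5641" in base 8
Positional expansion:
  Digit '5' (value 5) x 8^3 = 2560
  Digit '6' (value 6) x 8^2 = 384
  Digit '4' (value 4) x 8^1 = 32
  Digit '1' (value 1) x 8^0 = 1
Sum = 2977

2977


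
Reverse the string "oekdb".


Input: oekdb
Reading characters right to left:
  Position 4: 'b'
  Position 3: 'd'
  Position 2: 'k'
  Position 1: 'e'
  Position 0: 'o'
Reversed: bdkeo

bdkeo


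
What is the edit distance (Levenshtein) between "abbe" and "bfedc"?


Computing edit distance: "abbe" -> "bfedc"
DP table:
           b    f    e    d    c
      0    1    2    3    4    5
  a   1    1    2    3    4    5
  b   2    1    2    3    4    5
  b   3    2    2    3    4    5
  e   4    3    3    2    3    4
Edit distance = dp[4][5] = 4

4


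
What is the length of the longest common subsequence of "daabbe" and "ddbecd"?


LCS of "daabbe" and "ddbecd"
DP table:
           d    d    b    e    c    d
      0    0    0    0    0    0    0
  d   0    1    1    1    1    1    1
  a   0    1    1    1    1    1    1
  a   0    1    1    1    1    1    1
  b   0    1    1    2    2    2    2
  b   0    1    1    2    2    2    2
  e   0    1    1    2    3    3    3
LCS length = dp[6][6] = 3

3


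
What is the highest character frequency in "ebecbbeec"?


Input: ebecbbeec
Character counts:
  'b': 3
  'c': 2
  'e': 4
Maximum frequency: 4

4


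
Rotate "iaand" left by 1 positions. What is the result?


Input: "iaand", rotate left by 1
First 1 characters: "i"
Remaining characters: "aand"
Concatenate remaining + first: "aand" + "i" = "aandi"

aandi


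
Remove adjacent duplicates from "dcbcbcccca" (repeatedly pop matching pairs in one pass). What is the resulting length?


Input: dcbcbcccca
Stack-based adjacent duplicate removal:
  Read 'd': push. Stack: d
  Read 'c': push. Stack: dc
  Read 'b': push. Stack: dcb
  Read 'c': push. Stack: dcbc
  Read 'b': push. Stack: dcbcb
  Read 'c': push. Stack: dcbcbc
  Read 'c': matches stack top 'c' => pop. Stack: dcbcb
  Read 'c': push. Stack: dcbcbc
  Read 'c': matches stack top 'c' => pop. Stack: dcbcb
  Read 'a': push. Stack: dcbcba
Final stack: "dcbcba" (length 6)

6


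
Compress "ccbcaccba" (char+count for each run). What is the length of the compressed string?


Input: ccbcaccba
Runs:
  'c' x 2 => "c2"
  'b' x 1 => "b1"
  'c' x 1 => "c1"
  'a' x 1 => "a1"
  'c' x 2 => "c2"
  'b' x 1 => "b1"
  'a' x 1 => "a1"
Compressed: "c2b1c1a1c2b1a1"
Compressed length: 14

14


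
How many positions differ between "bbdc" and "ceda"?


Comparing "bbdc" and "ceda" position by position:
  Position 0: 'b' vs 'c' => DIFFER
  Position 1: 'b' vs 'e' => DIFFER
  Position 2: 'd' vs 'd' => same
  Position 3: 'c' vs 'a' => DIFFER
Positions that differ: 3

3


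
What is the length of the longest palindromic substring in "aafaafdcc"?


Input: "aafaafdcc"
Checking substrings for palindromes:
  [0:5] "aafaa" (len 5) => palindrome
  [2:6] "faaf" (len 4) => palindrome
  [1:4] "afa" (len 3) => palindrome
  [0:2] "aa" (len 2) => palindrome
  [3:5] "aa" (len 2) => palindrome
  [7:9] "cc" (len 2) => palindrome
Longest palindromic substring: "aafaa" with length 5

5


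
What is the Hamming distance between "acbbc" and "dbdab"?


Comparing "acbbc" and "dbdab" position by position:
  Position 0: 'a' vs 'd' => differ
  Position 1: 'c' vs 'b' => differ
  Position 2: 'b' vs 'd' => differ
  Position 3: 'b' vs 'a' => differ
  Position 4: 'c' vs 'b' => differ
Total differences (Hamming distance): 5

5


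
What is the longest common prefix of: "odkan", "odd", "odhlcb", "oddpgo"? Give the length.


Words: odkan, odd, odhlcb, oddpgo
  Position 0: all 'o' => match
  Position 1: all 'd' => match
  Position 2: ('k', 'd', 'h', 'd') => mismatch, stop
LCP = "od" (length 2)

2


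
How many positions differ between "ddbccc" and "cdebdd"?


Comparing "ddbccc" and "cdebdd" position by position:
  Position 0: 'd' vs 'c' => DIFFER
  Position 1: 'd' vs 'd' => same
  Position 2: 'b' vs 'e' => DIFFER
  Position 3: 'c' vs 'b' => DIFFER
  Position 4: 'c' vs 'd' => DIFFER
  Position 5: 'c' vs 'd' => DIFFER
Positions that differ: 5

5


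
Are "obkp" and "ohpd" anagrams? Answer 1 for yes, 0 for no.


Strings: "obkp", "ohpd"
Sorted first:  bkop
Sorted second: dhop
Differ at position 0: 'b' vs 'd' => not anagrams

0


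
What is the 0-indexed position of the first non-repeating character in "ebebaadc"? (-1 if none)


Input: ebebaadc
Character frequencies:
  'a': 2
  'b': 2
  'c': 1
  'd': 1
  'e': 2
Scanning left to right for freq == 1:
  Position 0 ('e'): freq=2, skip
  Position 1 ('b'): freq=2, skip
  Position 2 ('e'): freq=2, skip
  Position 3 ('b'): freq=2, skip
  Position 4 ('a'): freq=2, skip
  Position 5 ('a'): freq=2, skip
  Position 6 ('d'): unique! => answer = 6

6


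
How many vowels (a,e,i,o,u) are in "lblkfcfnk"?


Input: lblkfcfnk
Checking each character:
  'l' at position 0: consonant
  'b' at position 1: consonant
  'l' at position 2: consonant
  'k' at position 3: consonant
  'f' at position 4: consonant
  'c' at position 5: consonant
  'f' at position 6: consonant
  'n' at position 7: consonant
  'k' at position 8: consonant
Total vowels: 0

0


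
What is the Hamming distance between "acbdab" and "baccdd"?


Comparing "acbdab" and "baccdd" position by position:
  Position 0: 'a' vs 'b' => differ
  Position 1: 'c' vs 'a' => differ
  Position 2: 'b' vs 'c' => differ
  Position 3: 'd' vs 'c' => differ
  Position 4: 'a' vs 'd' => differ
  Position 5: 'b' vs 'd' => differ
Total differences (Hamming distance): 6

6


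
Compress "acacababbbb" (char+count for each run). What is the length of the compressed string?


Input: acacababbbb
Runs:
  'a' x 1 => "a1"
  'c' x 1 => "c1"
  'a' x 1 => "a1"
  'c' x 1 => "c1"
  'a' x 1 => "a1"
  'b' x 1 => "b1"
  'a' x 1 => "a1"
  'b' x 4 => "b4"
Compressed: "a1c1a1c1a1b1a1b4"
Compressed length: 16

16


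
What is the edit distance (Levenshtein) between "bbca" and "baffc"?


Computing edit distance: "bbca" -> "baffc"
DP table:
           b    a    f    f    c
      0    1    2    3    4    5
  b   1    0    1    2    3    4
  b   2    1    1    2    3    4
  c   3    2    2    2    3    3
  a   4    3    2    3    3    4
Edit distance = dp[4][5] = 4

4


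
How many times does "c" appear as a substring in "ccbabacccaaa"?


Searching for "c" in "ccbabacccaaa"
Scanning each position:
  Position 0: "c" => MATCH
  Position 1: "c" => MATCH
  Position 2: "b" => no
  Position 3: "a" => no
  Position 4: "b" => no
  Position 5: "a" => no
  Position 6: "c" => MATCH
  Position 7: "c" => MATCH
  Position 8: "c" => MATCH
  Position 9: "a" => no
  Position 10: "a" => no
  Position 11: "a" => no
Total occurrences: 5

5


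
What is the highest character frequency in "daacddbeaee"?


Input: daacddbeaee
Character counts:
  'a': 3
  'b': 1
  'c': 1
  'd': 3
  'e': 3
Maximum frequency: 3

3


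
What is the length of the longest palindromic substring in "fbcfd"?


Input: "fbcfd"
Checking substrings for palindromes:
  No multi-char palindromic substrings found
Longest palindromic substring: "f" with length 1

1


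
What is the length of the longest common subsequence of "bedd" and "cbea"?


LCS of "bedd" and "cbea"
DP table:
           c    b    e    a
      0    0    0    0    0
  b   0    0    1    1    1
  e   0    0    1    2    2
  d   0    0    1    2    2
  d   0    0    1    2    2
LCS length = dp[4][4] = 2

2


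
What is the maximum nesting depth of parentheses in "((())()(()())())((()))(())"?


Input: "((())()(()())())((()))(())"
Tracking depth:
  Position 0 '(': depth becomes 1
  Position 1 '(': depth becomes 2
  Position 2 '(': depth becomes 3
  Position 3 ')': depth becomes 2
  Position 4 ')': depth becomes 1
  Position 5 '(': depth becomes 2
  Position 6 ')': depth becomes 1
  Position 7 '(': depth becomes 2
  Position 8 '(': depth becomes 3
  Position 9 ')': depth becomes 2
  Position 10 '(': depth becomes 3
  Position 11 ')': depth becomes 2
  Position 12 ')': depth becomes 1
  Position 13 '(': depth becomes 2
  Position 14 ')': depth becomes 1
  Position 15 ')': depth becomes 0
  Position 16 '(': depth becomes 1
  Position 17 '(': depth becomes 2
  Position 18 '(': depth becomes 3
  Position 19 ')': depth becomes 2
  Position 20 ')': depth becomes 1
  Position 21 ')': depth becomes 0
  Position 22 '(': depth becomes 1
  Position 23 '(': depth becomes 2
  Position 24 ')': depth becomes 1
  Position 25 ')': depth becomes 0
Maximum depth reached: 3

3


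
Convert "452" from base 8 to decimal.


Input: "452" in base 8
Positional expansion:
  Digit '4' (value 4) x 8^2 = 256
  Digit '5' (value 5) x 8^1 = 40
  Digit '2' (value 2) x 8^0 = 2
Sum = 298

298


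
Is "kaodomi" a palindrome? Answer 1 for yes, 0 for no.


Input: kaodomi
Reversed: imodoak
  Compare pos 0 ('k') with pos 6 ('i'): MISMATCH
  Compare pos 1 ('a') with pos 5 ('m'): MISMATCH
  Compare pos 2 ('o') with pos 4 ('o'): match
Result: not a palindrome

0


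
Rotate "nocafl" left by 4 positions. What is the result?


Input: "nocafl", rotate left by 4
First 4 characters: "noca"
Remaining characters: "fl"
Concatenate remaining + first: "fl" + "noca" = "flnoca"

flnoca


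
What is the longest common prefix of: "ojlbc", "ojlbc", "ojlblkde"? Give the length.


Words: ojlbc, ojlbc, ojlblkde
  Position 0: all 'o' => match
  Position 1: all 'j' => match
  Position 2: all 'l' => match
  Position 3: all 'b' => match
  Position 4: ('c', 'c', 'l') => mismatch, stop
LCP = "ojlb" (length 4)

4


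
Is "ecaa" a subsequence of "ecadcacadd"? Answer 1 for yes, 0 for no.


Check if "ecaa" is a subsequence of "ecadcacadd"
Greedy scan:
  Position 0 ('e'): matches sub[0] = 'e'
  Position 1 ('c'): matches sub[1] = 'c'
  Position 2 ('a'): matches sub[2] = 'a'
  Position 3 ('d'): no match needed
  Position 4 ('c'): no match needed
  Position 5 ('a'): matches sub[3] = 'a'
  Position 6 ('c'): no match needed
  Position 7 ('a'): no match needed
  Position 8 ('d'): no match needed
  Position 9 ('d'): no match needed
All 4 characters matched => is a subsequence

1


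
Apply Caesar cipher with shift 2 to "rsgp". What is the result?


Caesar cipher: shift "rsgp" by 2
  'r' (pos 17) + 2 = pos 19 = 't'
  's' (pos 18) + 2 = pos 20 = 'u'
  'g' (pos 6) + 2 = pos 8 = 'i'
  'p' (pos 15) + 2 = pos 17 = 'r'
Result: tuir

tuir


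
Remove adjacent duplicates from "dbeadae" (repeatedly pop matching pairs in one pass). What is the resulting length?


Input: dbeadae
Stack-based adjacent duplicate removal:
  Read 'd': push. Stack: d
  Read 'b': push. Stack: db
  Read 'e': push. Stack: dbe
  Read 'a': push. Stack: dbea
  Read 'd': push. Stack: dbead
  Read 'a': push. Stack: dbeada
  Read 'e': push. Stack: dbeadae
Final stack: "dbeadae" (length 7)

7


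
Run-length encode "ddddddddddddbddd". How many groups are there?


Input: ddddddddddddbddd
Scanning for consecutive runs:
  Group 1: 'd' x 12 (positions 0-11)
  Group 2: 'b' x 1 (positions 12-12)
  Group 3: 'd' x 3 (positions 13-15)
Total groups: 3

3


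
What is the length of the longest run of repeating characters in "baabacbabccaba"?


Input: "baabacbabccaba"
Scanning for longest run:
  Position 1 ('a'): new char, reset run to 1
  Position 2 ('a'): continues run of 'a', length=2
  Position 3 ('b'): new char, reset run to 1
  Position 4 ('a'): new char, reset run to 1
  Position 5 ('c'): new char, reset run to 1
  Position 6 ('b'): new char, reset run to 1
  Position 7 ('a'): new char, reset run to 1
  Position 8 ('b'): new char, reset run to 1
  Position 9 ('c'): new char, reset run to 1
  Position 10 ('c'): continues run of 'c', length=2
  Position 11 ('a'): new char, reset run to 1
  Position 12 ('b'): new char, reset run to 1
  Position 13 ('a'): new char, reset run to 1
Longest run: 'a' with length 2

2


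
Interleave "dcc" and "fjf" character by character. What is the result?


Interleaving "dcc" and "fjf":
  Position 0: 'd' from first, 'f' from second => "df"
  Position 1: 'c' from first, 'j' from second => "cj"
  Position 2: 'c' from first, 'f' from second => "cf"
Result: dfcjcf

dfcjcf


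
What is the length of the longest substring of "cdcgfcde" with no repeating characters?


Input: "cdcgfcde"
Sliding window (track last position of each char):
  Position 0 ('c'): window [0,0] length 1 -- new best
  Position 1 ('d'): window [0,1] length 2 -- new best
  Position 2 ('c'): repeat (last at 0), move window start to 1
  Position 2 ('c'): window [1,2] length 2
  Position 3 ('g'): window [1,3] length 3 -- new best
  Position 4 ('f'): window [1,4] length 4 -- new best
  Position 5 ('c'): repeat (last at 2), move window start to 3
  Position 5 ('c'): window [3,5] length 3
  Position 6 ('d'): window [3,6] length 4
  Position 7 ('e'): window [3,7] length 5 -- new best
Longest substring with no repeats: "gfcde" with length 5

5


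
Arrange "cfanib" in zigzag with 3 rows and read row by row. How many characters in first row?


Zigzag "cfanib" into 3 rows:
Placing characters:
  'c' => row 0
  'f' => row 1
  'a' => row 2
  'n' => row 1
  'i' => row 0
  'b' => row 1
Rows:
  Row 0: "ci"
  Row 1: "fnb"
  Row 2: "a"
First row length: 2

2


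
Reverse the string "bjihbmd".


Input: bjihbmd
Reading characters right to left:
  Position 6: 'd'
  Position 5: 'm'
  Position 4: 'b'
  Position 3: 'h'
  Position 2: 'i'
  Position 1: 'j'
  Position 0: 'b'
Reversed: dmbhijb

dmbhijb


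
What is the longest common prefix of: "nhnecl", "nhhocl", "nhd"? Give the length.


Words: nhnecl, nhhocl, nhd
  Position 0: all 'n' => match
  Position 1: all 'h' => match
  Position 2: ('n', 'h', 'd') => mismatch, stop
LCP = "nh" (length 2)

2


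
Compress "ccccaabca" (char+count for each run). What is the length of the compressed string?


Input: ccccaabca
Runs:
  'c' x 4 => "c4"
  'a' x 2 => "a2"
  'b' x 1 => "b1"
  'c' x 1 => "c1"
  'a' x 1 => "a1"
Compressed: "c4a2b1c1a1"
Compressed length: 10

10


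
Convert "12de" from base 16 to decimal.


Input: "12de" in base 16
Positional expansion:
  Digit '1' (value 1) x 16^3 = 4096
  Digit '2' (value 2) x 16^2 = 512
  Digit 'd' (value 13) x 16^1 = 208
  Digit 'e' (value 14) x 16^0 = 14
Sum = 4830

4830


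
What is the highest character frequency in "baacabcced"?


Input: baacabcced
Character counts:
  'a': 3
  'b': 2
  'c': 3
  'd': 1
  'e': 1
Maximum frequency: 3

3


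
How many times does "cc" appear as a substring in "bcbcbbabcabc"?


Searching for "cc" in "bcbcbbabcabc"
Scanning each position:
  Position 0: "bc" => no
  Position 1: "cb" => no
  Position 2: "bc" => no
  Position 3: "cb" => no
  Position 4: "bb" => no
  Position 5: "ba" => no
  Position 6: "ab" => no
  Position 7: "bc" => no
  Position 8: "ca" => no
  Position 9: "ab" => no
  Position 10: "bc" => no
Total occurrences: 0

0


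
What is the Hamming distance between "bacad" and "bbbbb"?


Comparing "bacad" and "bbbbb" position by position:
  Position 0: 'b' vs 'b' => same
  Position 1: 'a' vs 'b' => differ
  Position 2: 'c' vs 'b' => differ
  Position 3: 'a' vs 'b' => differ
  Position 4: 'd' vs 'b' => differ
Total differences (Hamming distance): 4

4


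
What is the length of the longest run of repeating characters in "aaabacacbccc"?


Input: "aaabacacbccc"
Scanning for longest run:
  Position 1 ('a'): continues run of 'a', length=2
  Position 2 ('a'): continues run of 'a', length=3
  Position 3 ('b'): new char, reset run to 1
  Position 4 ('a'): new char, reset run to 1
  Position 5 ('c'): new char, reset run to 1
  Position 6 ('a'): new char, reset run to 1
  Position 7 ('c'): new char, reset run to 1
  Position 8 ('b'): new char, reset run to 1
  Position 9 ('c'): new char, reset run to 1
  Position 10 ('c'): continues run of 'c', length=2
  Position 11 ('c'): continues run of 'c', length=3
Longest run: 'a' with length 3

3


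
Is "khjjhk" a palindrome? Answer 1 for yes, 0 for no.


Input: khjjhk
Reversed: khjjhk
  Compare pos 0 ('k') with pos 5 ('k'): match
  Compare pos 1 ('h') with pos 4 ('h'): match
  Compare pos 2 ('j') with pos 3 ('j'): match
Result: palindrome

1


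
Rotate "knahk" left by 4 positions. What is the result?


Input: "knahk", rotate left by 4
First 4 characters: "knah"
Remaining characters: "k"
Concatenate remaining + first: "k" + "knah" = "kknah"

kknah


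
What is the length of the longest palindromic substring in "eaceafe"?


Input: "eaceafe"
Checking substrings for palindromes:
  No multi-char palindromic substrings found
Longest palindromic substring: "e" with length 1

1


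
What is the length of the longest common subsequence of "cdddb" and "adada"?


LCS of "cdddb" and "adada"
DP table:
           a    d    a    d    a
      0    0    0    0    0    0
  c   0    0    0    0    0    0
  d   0    0    1    1    1    1
  d   0    0    1    1    2    2
  d   0    0    1    1    2    2
  b   0    0    1    1    2    2
LCS length = dp[5][5] = 2

2


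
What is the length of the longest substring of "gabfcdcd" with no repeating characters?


Input: "gabfcdcd"
Sliding window (track last position of each char):
  Position 0 ('g'): window [0,0] length 1 -- new best
  Position 1 ('a'): window [0,1] length 2 -- new best
  Position 2 ('b'): window [0,2] length 3 -- new best
  Position 3 ('f'): window [0,3] length 4 -- new best
  Position 4 ('c'): window [0,4] length 5 -- new best
  Position 5 ('d'): window [0,5] length 6 -- new best
  Position 6 ('c'): repeat (last at 4), move window start to 5
  Position 6 ('c'): window [5,6] length 2
  Position 7 ('d'): repeat (last at 5), move window start to 6
  Position 7 ('d'): window [6,7] length 2
Longest substring with no repeats: "gabfcd" with length 6

6


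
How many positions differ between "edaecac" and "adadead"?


Comparing "edaecac" and "adadead" position by position:
  Position 0: 'e' vs 'a' => DIFFER
  Position 1: 'd' vs 'd' => same
  Position 2: 'a' vs 'a' => same
  Position 3: 'e' vs 'd' => DIFFER
  Position 4: 'c' vs 'e' => DIFFER
  Position 5: 'a' vs 'a' => same
  Position 6: 'c' vs 'd' => DIFFER
Positions that differ: 4

4


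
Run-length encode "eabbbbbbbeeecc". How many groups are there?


Input: eabbbbbbbeeecc
Scanning for consecutive runs:
  Group 1: 'e' x 1 (positions 0-0)
  Group 2: 'a' x 1 (positions 1-1)
  Group 3: 'b' x 7 (positions 2-8)
  Group 4: 'e' x 3 (positions 9-11)
  Group 5: 'c' x 2 (positions 12-13)
Total groups: 5

5


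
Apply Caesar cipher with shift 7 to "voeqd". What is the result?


Caesar cipher: shift "voeqd" by 7
  'v' (pos 21) + 7 = pos 2 = 'c'
  'o' (pos 14) + 7 = pos 21 = 'v'
  'e' (pos 4) + 7 = pos 11 = 'l'
  'q' (pos 16) + 7 = pos 23 = 'x'
  'd' (pos 3) + 7 = pos 10 = 'k'
Result: cvlxk

cvlxk


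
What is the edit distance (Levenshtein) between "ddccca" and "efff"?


Computing edit distance: "ddccca" -> "efff"
DP table:
           e    f    f    f
      0    1    2    3    4
  d   1    1    2    3    4
  d   2    2    2    3    4
  c   3    3    3    3    4
  c   4    4    4    4    4
  c   5    5    5    5    5
  a   6    6    6    6    6
Edit distance = dp[6][4] = 6

6


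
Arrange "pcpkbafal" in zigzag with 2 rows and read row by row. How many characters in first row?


Zigzag "pcpkbafal" into 2 rows:
Placing characters:
  'p' => row 0
  'c' => row 1
  'p' => row 0
  'k' => row 1
  'b' => row 0
  'a' => row 1
  'f' => row 0
  'a' => row 1
  'l' => row 0
Rows:
  Row 0: "ppbfl"
  Row 1: "ckaa"
First row length: 5

5


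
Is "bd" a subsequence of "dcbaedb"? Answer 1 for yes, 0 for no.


Check if "bd" is a subsequence of "dcbaedb"
Greedy scan:
  Position 0 ('d'): no match needed
  Position 1 ('c'): no match needed
  Position 2 ('b'): matches sub[0] = 'b'
  Position 3 ('a'): no match needed
  Position 4 ('e'): no match needed
  Position 5 ('d'): matches sub[1] = 'd'
  Position 6 ('b'): no match needed
All 2 characters matched => is a subsequence

1


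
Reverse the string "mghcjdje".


Input: mghcjdje
Reading characters right to left:
  Position 7: 'e'
  Position 6: 'j'
  Position 5: 'd'
  Position 4: 'j'
  Position 3: 'c'
  Position 2: 'h'
  Position 1: 'g'
  Position 0: 'm'
Reversed: ejdjchgm

ejdjchgm


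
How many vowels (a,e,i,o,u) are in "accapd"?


Input: accapd
Checking each character:
  'a' at position 0: vowel (running total: 1)
  'c' at position 1: consonant
  'c' at position 2: consonant
  'a' at position 3: vowel (running total: 2)
  'p' at position 4: consonant
  'd' at position 5: consonant
Total vowels: 2

2


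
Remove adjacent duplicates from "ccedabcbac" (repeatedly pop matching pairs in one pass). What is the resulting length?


Input: ccedabcbac
Stack-based adjacent duplicate removal:
  Read 'c': push. Stack: c
  Read 'c': matches stack top 'c' => pop. Stack: (empty)
  Read 'e': push. Stack: e
  Read 'd': push. Stack: ed
  Read 'a': push. Stack: eda
  Read 'b': push. Stack: edab
  Read 'c': push. Stack: edabc
  Read 'b': push. Stack: edabcb
  Read 'a': push. Stack: edabcba
  Read 'c': push. Stack: edabcbac
Final stack: "edabcbac" (length 8)

8


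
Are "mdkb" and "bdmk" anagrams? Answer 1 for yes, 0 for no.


Strings: "mdkb", "bdmk"
Sorted first:  bdkm
Sorted second: bdkm
Sorted forms match => anagrams

1


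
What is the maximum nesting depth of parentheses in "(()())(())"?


Input: "(()())(())"
Tracking depth:
  Position 0 '(': depth becomes 1
  Position 1 '(': depth becomes 2
  Position 2 ')': depth becomes 1
  Position 3 '(': depth becomes 2
  Position 4 ')': depth becomes 1
  Position 5 ')': depth becomes 0
  Position 6 '(': depth becomes 1
  Position 7 '(': depth becomes 2
  Position 8 ')': depth becomes 1
  Position 9 ')': depth becomes 0
Maximum depth reached: 2

2


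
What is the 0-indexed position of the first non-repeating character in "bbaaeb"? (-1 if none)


Input: bbaaeb
Character frequencies:
  'a': 2
  'b': 3
  'e': 1
Scanning left to right for freq == 1:
  Position 0 ('b'): freq=3, skip
  Position 1 ('b'): freq=3, skip
  Position 2 ('a'): freq=2, skip
  Position 3 ('a'): freq=2, skip
  Position 4 ('e'): unique! => answer = 4

4


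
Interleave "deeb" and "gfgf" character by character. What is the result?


Interleaving "deeb" and "gfgf":
  Position 0: 'd' from first, 'g' from second => "dg"
  Position 1: 'e' from first, 'f' from second => "ef"
  Position 2: 'e' from first, 'g' from second => "eg"
  Position 3: 'b' from first, 'f' from second => "bf"
Result: dgefegbf

dgefegbf


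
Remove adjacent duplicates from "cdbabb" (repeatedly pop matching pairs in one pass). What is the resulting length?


Input: cdbabb
Stack-based adjacent duplicate removal:
  Read 'c': push. Stack: c
  Read 'd': push. Stack: cd
  Read 'b': push. Stack: cdb
  Read 'a': push. Stack: cdba
  Read 'b': push. Stack: cdbab
  Read 'b': matches stack top 'b' => pop. Stack: cdba
Final stack: "cdba" (length 4)

4


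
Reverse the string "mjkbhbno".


Input: mjkbhbno
Reading characters right to left:
  Position 7: 'o'
  Position 6: 'n'
  Position 5: 'b'
  Position 4: 'h'
  Position 3: 'b'
  Position 2: 'k'
  Position 1: 'j'
  Position 0: 'm'
Reversed: onbhbkjm

onbhbkjm


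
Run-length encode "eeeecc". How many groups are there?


Input: eeeecc
Scanning for consecutive runs:
  Group 1: 'e' x 4 (positions 0-3)
  Group 2: 'c' x 2 (positions 4-5)
Total groups: 2

2


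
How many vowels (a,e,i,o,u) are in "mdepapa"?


Input: mdepapa
Checking each character:
  'm' at position 0: consonant
  'd' at position 1: consonant
  'e' at position 2: vowel (running total: 1)
  'p' at position 3: consonant
  'a' at position 4: vowel (running total: 2)
  'p' at position 5: consonant
  'a' at position 6: vowel (running total: 3)
Total vowels: 3

3


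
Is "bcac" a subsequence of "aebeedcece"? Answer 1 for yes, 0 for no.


Check if "bcac" is a subsequence of "aebeedcece"
Greedy scan:
  Position 0 ('a'): no match needed
  Position 1 ('e'): no match needed
  Position 2 ('b'): matches sub[0] = 'b'
  Position 3 ('e'): no match needed
  Position 4 ('e'): no match needed
  Position 5 ('d'): no match needed
  Position 6 ('c'): matches sub[1] = 'c'
  Position 7 ('e'): no match needed
  Position 8 ('c'): no match needed
  Position 9 ('e'): no match needed
Only matched 2/4 characters => not a subsequence

0


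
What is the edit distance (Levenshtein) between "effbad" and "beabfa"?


Computing edit distance: "effbad" -> "beabfa"
DP table:
           b    e    a    b    f    a
      0    1    2    3    4    5    6
  e   1    1    1    2    3    4    5
  f   2    2    2    2    3    3    4
  f   3    3    3    3    3    3    4
  b   4    3    4    4    3    4    4
  a   5    4    4    4    4    4    4
  d   6    5    5    5    5    5    5
Edit distance = dp[6][6] = 5

5


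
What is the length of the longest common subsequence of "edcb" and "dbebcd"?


LCS of "edcb" and "dbebcd"
DP table:
           d    b    e    b    c    d
      0    0    0    0    0    0    0
  e   0    0    0    1    1    1    1
  d   0    1    1    1    1    1    2
  c   0    1    1    1    1    2    2
  b   0    1    2    2    2    2    2
LCS length = dp[4][6] = 2

2


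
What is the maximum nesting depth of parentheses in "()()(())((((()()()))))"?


Input: "()()(())((((()()()))))"
Tracking depth:
  Position 0 '(': depth becomes 1
  Position 1 ')': depth becomes 0
  Position 2 '(': depth becomes 1
  Position 3 ')': depth becomes 0
  Position 4 '(': depth becomes 1
  Position 5 '(': depth becomes 2
  Position 6 ')': depth becomes 1
  Position 7 ')': depth becomes 0
  Position 8 '(': depth becomes 1
  Position 9 '(': depth becomes 2
  Position 10 '(': depth becomes 3
  Position 11 '(': depth becomes 4
  Position 12 '(': depth becomes 5
  Position 13 ')': depth becomes 4
  Position 14 '(': depth becomes 5
  Position 15 ')': depth becomes 4
  Position 16 '(': depth becomes 5
  Position 17 ')': depth becomes 4
  Position 18 ')': depth becomes 3
  Position 19 ')': depth becomes 2
  Position 20 ')': depth becomes 1
  Position 21 ')': depth becomes 0
Maximum depth reached: 5

5


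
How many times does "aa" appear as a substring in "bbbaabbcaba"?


Searching for "aa" in "bbbaabbcaba"
Scanning each position:
  Position 0: "bb" => no
  Position 1: "bb" => no
  Position 2: "ba" => no
  Position 3: "aa" => MATCH
  Position 4: "ab" => no
  Position 5: "bb" => no
  Position 6: "bc" => no
  Position 7: "ca" => no
  Position 8: "ab" => no
  Position 9: "ba" => no
Total occurrences: 1

1


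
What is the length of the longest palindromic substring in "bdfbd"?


Input: "bdfbd"
Checking substrings for palindromes:
  No multi-char palindromic substrings found
Longest palindromic substring: "b" with length 1

1


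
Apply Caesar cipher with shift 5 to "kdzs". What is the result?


Caesar cipher: shift "kdzs" by 5
  'k' (pos 10) + 5 = pos 15 = 'p'
  'd' (pos 3) + 5 = pos 8 = 'i'
  'z' (pos 25) + 5 = pos 4 = 'e'
  's' (pos 18) + 5 = pos 23 = 'x'
Result: piex

piex


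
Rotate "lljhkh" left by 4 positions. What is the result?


Input: "lljhkh", rotate left by 4
First 4 characters: "lljh"
Remaining characters: "kh"
Concatenate remaining + first: "kh" + "lljh" = "khlljh"

khlljh


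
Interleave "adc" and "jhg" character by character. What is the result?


Interleaving "adc" and "jhg":
  Position 0: 'a' from first, 'j' from second => "aj"
  Position 1: 'd' from first, 'h' from second => "dh"
  Position 2: 'c' from first, 'g' from second => "cg"
Result: ajdhcg

ajdhcg


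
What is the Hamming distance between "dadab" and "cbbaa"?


Comparing "dadab" and "cbbaa" position by position:
  Position 0: 'd' vs 'c' => differ
  Position 1: 'a' vs 'b' => differ
  Position 2: 'd' vs 'b' => differ
  Position 3: 'a' vs 'a' => same
  Position 4: 'b' vs 'a' => differ
Total differences (Hamming distance): 4

4


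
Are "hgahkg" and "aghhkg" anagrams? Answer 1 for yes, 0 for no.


Strings: "hgahkg", "aghhkg"
Sorted first:  agghhk
Sorted second: agghhk
Sorted forms match => anagrams

1


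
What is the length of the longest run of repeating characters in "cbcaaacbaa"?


Input: "cbcaaacbaa"
Scanning for longest run:
  Position 1 ('b'): new char, reset run to 1
  Position 2 ('c'): new char, reset run to 1
  Position 3 ('a'): new char, reset run to 1
  Position 4 ('a'): continues run of 'a', length=2
  Position 5 ('a'): continues run of 'a', length=3
  Position 6 ('c'): new char, reset run to 1
  Position 7 ('b'): new char, reset run to 1
  Position 8 ('a'): new char, reset run to 1
  Position 9 ('a'): continues run of 'a', length=2
Longest run: 'a' with length 3

3
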